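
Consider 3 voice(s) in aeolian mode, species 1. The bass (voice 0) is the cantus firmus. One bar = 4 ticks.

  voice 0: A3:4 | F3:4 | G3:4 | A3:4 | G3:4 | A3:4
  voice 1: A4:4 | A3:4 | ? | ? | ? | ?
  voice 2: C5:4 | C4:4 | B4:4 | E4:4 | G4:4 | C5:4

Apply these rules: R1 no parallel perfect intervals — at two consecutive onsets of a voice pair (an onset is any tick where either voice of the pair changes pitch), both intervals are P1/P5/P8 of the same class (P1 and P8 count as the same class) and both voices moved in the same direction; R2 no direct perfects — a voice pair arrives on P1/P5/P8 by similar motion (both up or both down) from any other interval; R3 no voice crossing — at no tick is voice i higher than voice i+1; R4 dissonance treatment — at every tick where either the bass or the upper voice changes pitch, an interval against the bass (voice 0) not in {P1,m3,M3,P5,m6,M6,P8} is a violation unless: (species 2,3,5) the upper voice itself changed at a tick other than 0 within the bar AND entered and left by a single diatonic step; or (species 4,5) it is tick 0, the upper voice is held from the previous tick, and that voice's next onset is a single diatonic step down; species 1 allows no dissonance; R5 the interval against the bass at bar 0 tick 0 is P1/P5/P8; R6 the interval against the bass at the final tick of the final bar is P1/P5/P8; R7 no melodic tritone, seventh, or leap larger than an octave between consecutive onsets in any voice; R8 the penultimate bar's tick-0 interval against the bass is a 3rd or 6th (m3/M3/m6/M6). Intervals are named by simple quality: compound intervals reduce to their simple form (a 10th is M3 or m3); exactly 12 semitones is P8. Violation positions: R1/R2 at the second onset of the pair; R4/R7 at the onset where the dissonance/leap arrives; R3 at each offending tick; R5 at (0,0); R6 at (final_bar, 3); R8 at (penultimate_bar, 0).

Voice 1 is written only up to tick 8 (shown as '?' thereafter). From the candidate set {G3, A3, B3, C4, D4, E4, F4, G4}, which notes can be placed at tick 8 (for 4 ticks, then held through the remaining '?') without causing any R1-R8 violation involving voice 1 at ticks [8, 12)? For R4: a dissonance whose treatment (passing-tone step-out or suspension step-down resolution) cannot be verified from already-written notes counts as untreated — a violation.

{G3}

G3: legal
A3: violates R4
B3: violates R2
C4: violates R4
D4: violates R2
E4: violates R2
F4: violates R4
G4: violates R2,R7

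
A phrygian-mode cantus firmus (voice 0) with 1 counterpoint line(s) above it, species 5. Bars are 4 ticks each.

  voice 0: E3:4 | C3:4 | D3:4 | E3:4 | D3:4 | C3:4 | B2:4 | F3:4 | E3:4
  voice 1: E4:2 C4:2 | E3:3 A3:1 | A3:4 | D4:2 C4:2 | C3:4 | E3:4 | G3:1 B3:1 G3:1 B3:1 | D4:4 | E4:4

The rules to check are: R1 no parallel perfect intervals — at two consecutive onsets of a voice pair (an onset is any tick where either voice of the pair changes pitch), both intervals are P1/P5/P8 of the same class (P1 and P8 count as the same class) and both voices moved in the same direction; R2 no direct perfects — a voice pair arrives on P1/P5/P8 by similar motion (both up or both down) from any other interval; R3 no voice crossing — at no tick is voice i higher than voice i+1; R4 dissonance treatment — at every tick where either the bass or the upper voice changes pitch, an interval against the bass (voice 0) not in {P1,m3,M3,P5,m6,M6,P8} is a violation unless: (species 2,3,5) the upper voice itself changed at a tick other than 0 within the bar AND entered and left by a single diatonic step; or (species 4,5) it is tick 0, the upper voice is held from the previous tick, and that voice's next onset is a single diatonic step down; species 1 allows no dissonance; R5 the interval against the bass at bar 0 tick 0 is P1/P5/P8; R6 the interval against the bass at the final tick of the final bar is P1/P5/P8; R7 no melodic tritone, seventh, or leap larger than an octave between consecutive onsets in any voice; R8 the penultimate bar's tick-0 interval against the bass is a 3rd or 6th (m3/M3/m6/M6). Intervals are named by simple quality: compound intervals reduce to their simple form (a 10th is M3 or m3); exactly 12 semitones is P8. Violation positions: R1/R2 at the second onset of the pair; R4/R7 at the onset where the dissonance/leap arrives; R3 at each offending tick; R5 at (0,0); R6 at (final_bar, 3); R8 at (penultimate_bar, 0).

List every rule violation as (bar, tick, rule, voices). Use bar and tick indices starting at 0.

bar 0: v0=E3 v1=E4 downbeat P8
bar 1: v0=C3 v1=E3 downbeat M3
bar 2: v0=D3 v1=A3 downbeat P5
bar 3: v0=E3 v1=D4 downbeat m7
bar 4: v0=D3 v1=C3 downbeat M2
bar 5: v0=C3 v1=E3 downbeat M3
bar 6: v0=B2 v1=G3 downbeat m6
bar 7: v0=F3 v1=D4 downbeat M6
bar 8: v0=E3 v1=E4 downbeat P8
  -> R4 @ bar 3 tick 0 v(0, 1): E3/D4 m7 untreated
  -> R3 @ bar 4 tick 0 v(0, 1): D3 above C3
  -> R4 @ bar 4 tick 0 v(0, 1): D3/C3 M2 untreated
  -> R3 @ bar 4 tick 1 v(0, 1): D3 above C3
  -> R3 @ bar 4 tick 2 v(0, 1): D3 above C3
  -> R3 @ bar 4 tick 3 v(0, 1): D3 above C3
  -> R7 @ bar 7 tick 0 v(0,): B2->F3 leap 6st

(3, 0, R4, (0, 1))
(4, 0, R3, (0, 1))
(4, 0, R4, (0, 1))
(4, 1, R3, (0, 1))
(4, 2, R3, (0, 1))
(4, 3, R3, (0, 1))
(7, 0, R7, (0,))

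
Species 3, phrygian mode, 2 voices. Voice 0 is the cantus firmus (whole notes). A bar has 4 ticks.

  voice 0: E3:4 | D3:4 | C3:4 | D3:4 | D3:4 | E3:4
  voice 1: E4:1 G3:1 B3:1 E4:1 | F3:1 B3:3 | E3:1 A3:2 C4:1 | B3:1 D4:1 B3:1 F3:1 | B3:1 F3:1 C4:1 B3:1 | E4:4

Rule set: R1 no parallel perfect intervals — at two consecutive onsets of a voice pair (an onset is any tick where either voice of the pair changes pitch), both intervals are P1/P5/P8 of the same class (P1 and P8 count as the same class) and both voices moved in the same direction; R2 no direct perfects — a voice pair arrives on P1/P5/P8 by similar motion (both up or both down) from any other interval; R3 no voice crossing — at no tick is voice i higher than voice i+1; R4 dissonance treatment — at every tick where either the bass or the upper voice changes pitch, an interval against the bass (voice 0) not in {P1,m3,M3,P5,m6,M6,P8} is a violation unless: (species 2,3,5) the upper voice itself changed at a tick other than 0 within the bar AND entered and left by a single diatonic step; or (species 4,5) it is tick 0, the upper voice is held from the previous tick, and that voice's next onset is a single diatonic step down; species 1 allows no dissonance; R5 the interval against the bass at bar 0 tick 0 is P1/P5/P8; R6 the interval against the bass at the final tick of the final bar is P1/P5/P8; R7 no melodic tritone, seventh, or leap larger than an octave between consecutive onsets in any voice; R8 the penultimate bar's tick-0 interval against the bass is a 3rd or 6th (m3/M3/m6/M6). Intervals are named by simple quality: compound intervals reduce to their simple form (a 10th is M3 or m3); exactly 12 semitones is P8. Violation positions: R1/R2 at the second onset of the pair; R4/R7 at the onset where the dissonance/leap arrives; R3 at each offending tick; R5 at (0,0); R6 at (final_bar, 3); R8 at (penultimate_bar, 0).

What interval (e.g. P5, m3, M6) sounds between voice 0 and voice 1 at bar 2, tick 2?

voice 0=C3 voice 1=A3 -> M6

M6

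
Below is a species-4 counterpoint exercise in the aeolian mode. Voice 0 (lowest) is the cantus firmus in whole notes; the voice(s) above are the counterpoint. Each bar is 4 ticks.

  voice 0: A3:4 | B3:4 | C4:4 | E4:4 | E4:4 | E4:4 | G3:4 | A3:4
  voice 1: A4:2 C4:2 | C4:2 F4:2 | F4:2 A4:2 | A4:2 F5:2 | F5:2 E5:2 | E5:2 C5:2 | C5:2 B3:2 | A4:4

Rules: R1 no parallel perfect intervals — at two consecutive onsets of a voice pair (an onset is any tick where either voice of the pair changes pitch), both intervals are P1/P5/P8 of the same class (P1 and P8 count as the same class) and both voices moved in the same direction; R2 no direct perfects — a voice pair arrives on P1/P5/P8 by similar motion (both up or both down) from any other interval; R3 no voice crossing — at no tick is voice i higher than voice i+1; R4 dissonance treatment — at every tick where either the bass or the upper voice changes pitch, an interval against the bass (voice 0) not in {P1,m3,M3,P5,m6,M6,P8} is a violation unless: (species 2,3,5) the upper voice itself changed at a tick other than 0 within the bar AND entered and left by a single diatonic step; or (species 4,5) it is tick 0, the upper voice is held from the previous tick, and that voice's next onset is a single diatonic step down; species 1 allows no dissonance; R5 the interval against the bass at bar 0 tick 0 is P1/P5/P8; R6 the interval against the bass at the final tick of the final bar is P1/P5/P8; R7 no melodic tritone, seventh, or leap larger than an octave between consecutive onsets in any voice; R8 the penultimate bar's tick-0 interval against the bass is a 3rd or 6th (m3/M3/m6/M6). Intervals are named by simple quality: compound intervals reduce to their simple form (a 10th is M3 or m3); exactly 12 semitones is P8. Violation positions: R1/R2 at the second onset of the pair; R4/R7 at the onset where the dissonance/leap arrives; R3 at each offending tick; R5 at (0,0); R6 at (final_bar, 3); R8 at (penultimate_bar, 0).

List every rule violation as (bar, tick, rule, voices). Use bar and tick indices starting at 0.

bar 0: v0=A3 v1=A4 downbeat P8
bar 1: v0=B3 v1=C4 downbeat m2
bar 2: v0=C4 v1=F4 downbeat P4
bar 3: v0=E4 v1=A4 downbeat P4
bar 4: v0=E4 v1=F5 downbeat m2
bar 5: v0=E4 v1=E5 downbeat P8
bar 6: v0=G3 v1=C5 downbeat P4
bar 7: v0=A3 v1=A4 downbeat P8
  -> R4 @ bar 1 tick 0 v(0, 1): B3/C4 m2 untreated
  -> R4 @ bar 1 tick 2 v(0, 1): B3/F4 TT untreated
  -> R4 @ bar 2 tick 0 v(0, 1): C4/F4 P4 untreated
  -> R4 @ bar 3 tick 0 v(0, 1): E4/A4 P4 untreated
  -> R4 @ bar 3 tick 2 v(0, 1): E4/F5 m2 untreated
  -> R4 @ bar 6 tick 0 v(0, 1): G3/C5 P4 untreated
  -> R8 @ bar 6 tick 0 v(0, 1): penult P4 not 3rd/6th
  -> R7 @ bar 6 tick 2 v(1,): C5->B3 leap 13st
  -> R2 @ bar 7 tick 0 v(0, 1): G3/B3 M3 -> A3/A4 P8 similar
  -> R7 @ bar 7 tick 0 v(1,): B3->A4 leap 10st

(1, 0, R4, (0, 1))
(1, 2, R4, (0, 1))
(2, 0, R4, (0, 1))
(3, 0, R4, (0, 1))
(3, 2, R4, (0, 1))
(6, 0, R4, (0, 1))
(6, 0, R8, (0, 1))
(6, 2, R7, (1,))
(7, 0, R2, (0, 1))
(7, 0, R7, (1,))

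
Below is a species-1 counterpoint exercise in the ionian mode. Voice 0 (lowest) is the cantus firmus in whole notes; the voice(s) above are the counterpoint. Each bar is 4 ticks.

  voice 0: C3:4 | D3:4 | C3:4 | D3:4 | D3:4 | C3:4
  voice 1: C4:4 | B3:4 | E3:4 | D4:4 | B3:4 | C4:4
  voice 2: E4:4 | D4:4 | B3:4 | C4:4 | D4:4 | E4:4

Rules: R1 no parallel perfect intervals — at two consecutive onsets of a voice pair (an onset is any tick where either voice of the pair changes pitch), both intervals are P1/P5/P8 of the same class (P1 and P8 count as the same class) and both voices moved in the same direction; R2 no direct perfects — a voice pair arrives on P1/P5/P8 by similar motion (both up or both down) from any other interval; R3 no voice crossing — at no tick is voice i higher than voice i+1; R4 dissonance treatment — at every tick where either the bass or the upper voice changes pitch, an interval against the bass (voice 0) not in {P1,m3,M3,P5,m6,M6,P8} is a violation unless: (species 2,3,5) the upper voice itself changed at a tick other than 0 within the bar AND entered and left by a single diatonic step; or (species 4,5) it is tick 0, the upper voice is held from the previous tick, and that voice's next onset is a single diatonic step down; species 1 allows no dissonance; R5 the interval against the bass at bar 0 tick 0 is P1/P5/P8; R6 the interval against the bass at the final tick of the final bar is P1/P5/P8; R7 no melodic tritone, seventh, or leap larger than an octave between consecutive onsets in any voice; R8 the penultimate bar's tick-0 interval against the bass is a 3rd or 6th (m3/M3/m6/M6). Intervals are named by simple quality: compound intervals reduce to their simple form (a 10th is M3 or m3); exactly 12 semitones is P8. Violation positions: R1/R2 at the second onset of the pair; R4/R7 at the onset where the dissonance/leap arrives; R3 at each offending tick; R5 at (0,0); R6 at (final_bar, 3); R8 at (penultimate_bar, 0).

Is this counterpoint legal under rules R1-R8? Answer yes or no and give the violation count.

bar 0: v0=C3 v1=C4 v2=E4 (M3)
bar 1: v0=D3 v1=B3 v2=D4 (P8)
bar 2: v0=C3 v1=E3 v2=B3 (M7)
bar 3: v0=D3 v1=D4 v2=C4 (m7)
bar 4: v0=D3 v1=B3 v2=D4 (P8)
bar 5: v0=C3 v1=C4 v2=E4 (M3)
  R5 @ bar0.0: opens on M3
  R2 @ bar2.0: B3/D4 m3 -> E3/B3 P5 similar
  R4 @ bar2.0: C3/B3 M7 untreated
  R2 @ bar3.0: C3/E3 M3 -> D3/D4 P8 similar
  R3 @ bar3.0: D4 above C4
  R4 @ bar3.0: D3/C4 m7 untreated
  R7 @ bar3.0: E3->D4 leap 10st
  R3 @ bar3.1: D4 above C4
  R3 @ bar3.2: D4 above C4
  R3 @ bar3.3: D4 above C4
  R8 @ bar4.0: penult P8 not 3rd/6th
  R6 @ bar5.3: closes on M3

No (12 violations)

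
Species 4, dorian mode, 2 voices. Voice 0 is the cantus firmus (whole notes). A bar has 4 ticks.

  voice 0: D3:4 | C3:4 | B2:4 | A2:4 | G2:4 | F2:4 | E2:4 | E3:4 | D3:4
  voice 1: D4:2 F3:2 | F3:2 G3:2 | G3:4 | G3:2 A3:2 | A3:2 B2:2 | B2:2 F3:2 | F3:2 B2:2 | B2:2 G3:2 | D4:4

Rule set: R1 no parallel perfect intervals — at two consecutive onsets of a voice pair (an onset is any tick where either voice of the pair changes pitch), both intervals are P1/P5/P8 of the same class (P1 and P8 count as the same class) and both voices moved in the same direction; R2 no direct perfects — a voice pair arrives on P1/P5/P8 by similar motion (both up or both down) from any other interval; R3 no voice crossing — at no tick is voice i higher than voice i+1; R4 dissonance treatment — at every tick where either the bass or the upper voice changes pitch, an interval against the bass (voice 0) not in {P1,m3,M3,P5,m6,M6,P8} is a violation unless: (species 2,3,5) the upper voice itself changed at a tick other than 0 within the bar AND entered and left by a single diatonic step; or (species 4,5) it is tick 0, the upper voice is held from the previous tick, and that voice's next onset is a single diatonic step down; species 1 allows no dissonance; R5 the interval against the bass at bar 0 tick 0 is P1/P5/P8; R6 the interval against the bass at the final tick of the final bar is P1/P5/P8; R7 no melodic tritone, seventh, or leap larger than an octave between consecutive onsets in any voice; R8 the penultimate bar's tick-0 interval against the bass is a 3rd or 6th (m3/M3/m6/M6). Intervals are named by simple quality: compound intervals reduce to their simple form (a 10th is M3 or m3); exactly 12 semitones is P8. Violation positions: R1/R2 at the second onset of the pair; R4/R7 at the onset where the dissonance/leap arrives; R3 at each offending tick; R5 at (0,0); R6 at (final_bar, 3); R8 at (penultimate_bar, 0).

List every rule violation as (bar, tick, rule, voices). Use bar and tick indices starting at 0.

bar 0: v0=D3 v1=D4 downbeat P8
bar 1: v0=C3 v1=F3 downbeat P4
bar 2: v0=B2 v1=G3 downbeat m6
bar 3: v0=A2 v1=G3 downbeat m7
bar 4: v0=G2 v1=A3 downbeat M2
bar 5: v0=F2 v1=B2 downbeat TT
bar 6: v0=E2 v1=F3 downbeat m2
bar 7: v0=E3 v1=B2 downbeat P4
bar 8: v0=D3 v1=D4 downbeat P8
  -> R4 @ bar 1 tick 0 v(0, 1): C3/F3 P4 untreated
  -> R4 @ bar 3 tick 0 v(0, 1): A2/G3 m7 untreated
  -> R4 @ bar 4 tick 0 v(0, 1): G2/A3 M2 untreated
  -> R7 @ bar 4 tick 2 v(1,): A3->B2 leap 10st
  -> R4 @ bar 5 tick 0 v(0, 1): F2/B2 TT untreated
  -> R7 @ bar 5 tick 2 v(1,): B2->F3 leap 6st
  -> R4 @ bar 6 tick 0 v(0, 1): E2/F3 m2 untreated
  -> R7 @ bar 6 tick 2 v(1,): F3->B2 leap 6st
  -> R3 @ bar 7 tick 0 v(0, 1): E3 above B2
  -> R4 @ bar 7 tick 0 v(0, 1): E3/B2 P4 untreated
  -> R8 @ bar 7 tick 0 v(0, 1): penult P4 not 3rd/6th
  -> R3 @ bar 7 tick 1 v(0, 1): E3 above B2

(1, 0, R4, (0, 1))
(3, 0, R4, (0, 1))
(4, 0, R4, (0, 1))
(4, 2, R7, (1,))
(5, 0, R4, (0, 1))
(5, 2, R7, (1,))
(6, 0, R4, (0, 1))
(6, 2, R7, (1,))
(7, 0, R3, (0, 1))
(7, 0, R4, (0, 1))
(7, 0, R8, (0, 1))
(7, 1, R3, (0, 1))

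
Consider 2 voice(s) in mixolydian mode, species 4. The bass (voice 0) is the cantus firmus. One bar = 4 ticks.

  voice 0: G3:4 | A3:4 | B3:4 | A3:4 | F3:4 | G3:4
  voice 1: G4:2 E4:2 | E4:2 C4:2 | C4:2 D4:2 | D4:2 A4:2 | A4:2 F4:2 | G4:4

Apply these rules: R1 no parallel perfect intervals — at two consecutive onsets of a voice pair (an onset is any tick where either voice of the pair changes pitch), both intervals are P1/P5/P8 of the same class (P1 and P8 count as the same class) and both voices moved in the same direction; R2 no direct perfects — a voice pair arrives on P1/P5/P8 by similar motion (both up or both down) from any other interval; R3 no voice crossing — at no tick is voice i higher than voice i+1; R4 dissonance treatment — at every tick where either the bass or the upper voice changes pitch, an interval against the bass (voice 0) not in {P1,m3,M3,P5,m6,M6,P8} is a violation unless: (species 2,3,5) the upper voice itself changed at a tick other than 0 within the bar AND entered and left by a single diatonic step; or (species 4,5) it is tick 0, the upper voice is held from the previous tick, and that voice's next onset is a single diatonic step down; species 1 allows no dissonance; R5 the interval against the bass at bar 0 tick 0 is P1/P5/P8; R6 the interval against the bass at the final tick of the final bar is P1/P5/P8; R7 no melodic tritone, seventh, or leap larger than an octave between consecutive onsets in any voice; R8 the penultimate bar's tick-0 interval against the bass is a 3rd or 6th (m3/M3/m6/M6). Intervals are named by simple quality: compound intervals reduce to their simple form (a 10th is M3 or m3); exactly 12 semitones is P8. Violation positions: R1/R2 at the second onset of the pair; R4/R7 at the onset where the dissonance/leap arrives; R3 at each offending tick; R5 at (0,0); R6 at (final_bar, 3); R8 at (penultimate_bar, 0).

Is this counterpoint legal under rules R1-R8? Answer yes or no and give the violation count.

No (3 violations)

bar 0: v0=G3 v1=G4 (P8)
bar 1: v0=A3 v1=E4 (P5)
bar 2: v0=B3 v1=C4 (m2)
bar 3: v0=A3 v1=D4 (P4)
bar 4: v0=F3 v1=A4 (M3)
bar 5: v0=G3 v1=G4 (P8)
  R4 @ bar2.0: B3/C4 m2 untreated
  R4 @ bar3.0: A3/D4 P4 untreated
  R1 @ bar5.0: F3/F4 P8 -> G3/G4 P8 similar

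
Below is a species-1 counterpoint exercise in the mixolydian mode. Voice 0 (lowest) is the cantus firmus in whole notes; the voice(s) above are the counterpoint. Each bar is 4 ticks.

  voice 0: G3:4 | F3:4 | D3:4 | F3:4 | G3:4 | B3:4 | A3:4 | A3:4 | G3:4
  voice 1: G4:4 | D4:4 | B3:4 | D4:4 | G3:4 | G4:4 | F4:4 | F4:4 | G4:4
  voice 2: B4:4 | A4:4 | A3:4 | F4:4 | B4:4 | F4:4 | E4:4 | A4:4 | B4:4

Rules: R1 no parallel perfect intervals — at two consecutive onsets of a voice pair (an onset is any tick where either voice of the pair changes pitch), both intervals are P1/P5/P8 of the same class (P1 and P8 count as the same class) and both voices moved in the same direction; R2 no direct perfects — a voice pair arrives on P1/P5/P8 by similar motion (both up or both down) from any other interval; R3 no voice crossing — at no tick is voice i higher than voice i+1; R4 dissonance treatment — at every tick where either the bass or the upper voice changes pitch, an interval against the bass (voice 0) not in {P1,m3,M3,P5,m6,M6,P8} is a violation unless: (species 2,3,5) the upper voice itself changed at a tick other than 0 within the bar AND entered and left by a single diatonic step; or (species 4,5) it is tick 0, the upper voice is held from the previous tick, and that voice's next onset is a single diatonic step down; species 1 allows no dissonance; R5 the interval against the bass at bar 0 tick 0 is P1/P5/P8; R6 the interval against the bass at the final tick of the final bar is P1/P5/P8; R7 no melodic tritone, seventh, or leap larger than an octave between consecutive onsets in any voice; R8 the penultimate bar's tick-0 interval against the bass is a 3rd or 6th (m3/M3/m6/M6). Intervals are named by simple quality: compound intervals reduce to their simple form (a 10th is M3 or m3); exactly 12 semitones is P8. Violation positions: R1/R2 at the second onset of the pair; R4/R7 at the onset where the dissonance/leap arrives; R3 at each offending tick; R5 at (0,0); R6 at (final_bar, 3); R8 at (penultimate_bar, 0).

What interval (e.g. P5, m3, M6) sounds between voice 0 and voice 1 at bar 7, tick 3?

voice 0=A3 voice 1=F4 -> m6

m6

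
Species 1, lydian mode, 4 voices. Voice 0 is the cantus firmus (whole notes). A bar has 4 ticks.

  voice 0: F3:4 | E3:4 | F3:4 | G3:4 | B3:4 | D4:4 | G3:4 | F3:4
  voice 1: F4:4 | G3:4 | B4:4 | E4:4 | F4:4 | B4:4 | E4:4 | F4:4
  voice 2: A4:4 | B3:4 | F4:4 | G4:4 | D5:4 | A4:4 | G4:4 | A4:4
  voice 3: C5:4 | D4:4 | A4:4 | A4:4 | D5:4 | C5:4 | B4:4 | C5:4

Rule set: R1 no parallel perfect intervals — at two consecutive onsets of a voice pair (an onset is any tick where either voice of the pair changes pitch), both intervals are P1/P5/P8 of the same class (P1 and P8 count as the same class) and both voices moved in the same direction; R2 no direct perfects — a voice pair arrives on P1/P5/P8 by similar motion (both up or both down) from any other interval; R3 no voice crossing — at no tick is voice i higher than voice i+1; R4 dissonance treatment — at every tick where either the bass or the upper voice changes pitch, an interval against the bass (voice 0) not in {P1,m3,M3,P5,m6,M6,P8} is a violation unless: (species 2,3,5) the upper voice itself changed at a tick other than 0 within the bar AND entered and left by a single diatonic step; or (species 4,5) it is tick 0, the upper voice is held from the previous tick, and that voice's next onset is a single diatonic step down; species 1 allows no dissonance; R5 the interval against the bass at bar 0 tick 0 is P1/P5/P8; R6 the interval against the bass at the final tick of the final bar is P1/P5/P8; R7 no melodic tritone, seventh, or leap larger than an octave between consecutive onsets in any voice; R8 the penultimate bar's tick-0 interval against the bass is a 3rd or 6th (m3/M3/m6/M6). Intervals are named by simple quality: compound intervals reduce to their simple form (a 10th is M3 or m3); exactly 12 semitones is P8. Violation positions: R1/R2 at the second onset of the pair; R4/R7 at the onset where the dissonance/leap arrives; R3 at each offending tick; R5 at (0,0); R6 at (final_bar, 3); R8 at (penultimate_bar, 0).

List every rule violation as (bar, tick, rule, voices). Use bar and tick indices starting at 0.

(0, 0, R5, (0, 2))
(1, 0, R1, (1, 3))
(1, 0, R2, (0, 2))
(1, 0, R4, (0, 3))
(1, 0, R7, (1,))
(1, 0, R7, (2,))
(1, 0, R7, (3,))
(2, 0, R2, (0, 2))
(2, 0, R3, (1, 2))
(2, 0, R4, (0, 1))
(2, 0, R7, (1,))
(2, 0, R7, (2,))
(2, 1, R3, (1, 2))
(2, 2, R3, (1, 2))
(2, 3, R3, (1, 2))
(3, 0, R1, (0, 2))
(3, 0, R4, (0, 3))
(4, 0, R2, (2, 3))
(4, 0, R4, (0, 1))
(5, 0, R3, (1, 2))
(5, 0, R4, (0, 3))
(5, 0, R7, (1,))
(5, 1, R3, (1, 2))
(5, 2, R3, (1, 2))
(5, 3, R3, (1, 2))
(6, 0, R2, (0, 2))
(6, 0, R2, (1, 3))
(6, 0, R8, (0, 2))
(7, 0, R1, (1, 3))
(7, 3, R6, (0, 2))

bar 0: v0=F3 v1=F4 v2=A4 v3=C5 downbeat P5
bar 1: v0=E3 v1=G3 v2=B3 v3=D4 downbeat m7
bar 2: v0=F3 v1=B4 v2=F4 v3=A4 downbeat M3
bar 3: v0=G3 v1=E4 v2=G4 v3=A4 downbeat M2
bar 4: v0=B3 v1=F4 v2=D5 v3=D5 downbeat m3
bar 5: v0=D4 v1=B4 v2=A4 v3=C5 downbeat m7
bar 6: v0=G3 v1=E4 v2=G4 v3=B4 downbeat M3
bar 7: v0=F3 v1=F4 v2=A4 v3=C5 downbeat P5
  -> R5 @ bar 0 tick 0 v(0, 2): opens on M3
  -> R1 @ bar 1 tick 0 v(1, 3): F4/C5 P5 -> G3/D4 P5 similar
  -> R2 @ bar 1 tick 0 v(0, 2): F3/A4 M3 -> E3/B3 P5 similar
  -> R4 @ bar 1 tick 0 v(0, 3): E3/D4 m7 untreated
  -> R7 @ bar 1 tick 0 v(1,): F4->G3 leap 10st
  -> R7 @ bar 1 tick 0 v(2,): A4->B3 leap 10st
  -> R7 @ bar 1 tick 0 v(3,): C5->D4 leap 10st
  -> R2 @ bar 2 tick 0 v(0, 2): E3/B3 P5 -> F3/F4 P8 similar
  -> R3 @ bar 2 tick 0 v(1, 2): B4 above F4
  -> R4 @ bar 2 tick 0 v(0, 1): F3/B4 TT untreated
  -> R7 @ bar 2 tick 0 v(1,): G3->B4 leap 16st
  -> R7 @ bar 2 tick 0 v(2,): B3->F4 leap 6st
  -> R3 @ bar 2 tick 1 v(1, 2): B4 above F4
  -> R3 @ bar 2 tick 2 v(1, 2): B4 above F4
  -> R3 @ bar 2 tick 3 v(1, 2): B4 above F4
  -> R1 @ bar 3 tick 0 v(0, 2): F3/F4 P8 -> G3/G4 P8 similar
  -> R4 @ bar 3 tick 0 v(0, 3): G3/A4 M2 untreated
  -> R2 @ bar 4 tick 0 v(2, 3): G4/A4 M2 -> D5/D5 P1 similar
  -> R4 @ bar 4 tick 0 v(0, 1): B3/F4 TT untreated
  -> R3 @ bar 5 tick 0 v(1, 2): B4 above A4
  -> R4 @ bar 5 tick 0 v(0, 3): D4/C5 m7 untreated
  -> R7 @ bar 5 tick 0 v(1,): F4->B4 leap 6st
  -> R3 @ bar 5 tick 1 v(1, 2): B4 above A4
  -> R3 @ bar 5 tick 2 v(1, 2): B4 above A4
  -> R3 @ bar 5 tick 3 v(1, 2): B4 above A4
  -> R2 @ bar 6 tick 0 v(0, 2): D4/A4 P5 -> G3/G4 P8 similar
  -> R2 @ bar 6 tick 0 v(1, 3): B4/C5 m2 -> E4/B4 P5 similar
  -> R8 @ bar 6 tick 0 v(0, 2): penult P8 not 3rd/6th
  -> R1 @ bar 7 tick 0 v(1, 3): E4/B4 P5 -> F4/C5 P5 similar
  -> R6 @ bar 7 tick 3 v(0, 2): closes on M3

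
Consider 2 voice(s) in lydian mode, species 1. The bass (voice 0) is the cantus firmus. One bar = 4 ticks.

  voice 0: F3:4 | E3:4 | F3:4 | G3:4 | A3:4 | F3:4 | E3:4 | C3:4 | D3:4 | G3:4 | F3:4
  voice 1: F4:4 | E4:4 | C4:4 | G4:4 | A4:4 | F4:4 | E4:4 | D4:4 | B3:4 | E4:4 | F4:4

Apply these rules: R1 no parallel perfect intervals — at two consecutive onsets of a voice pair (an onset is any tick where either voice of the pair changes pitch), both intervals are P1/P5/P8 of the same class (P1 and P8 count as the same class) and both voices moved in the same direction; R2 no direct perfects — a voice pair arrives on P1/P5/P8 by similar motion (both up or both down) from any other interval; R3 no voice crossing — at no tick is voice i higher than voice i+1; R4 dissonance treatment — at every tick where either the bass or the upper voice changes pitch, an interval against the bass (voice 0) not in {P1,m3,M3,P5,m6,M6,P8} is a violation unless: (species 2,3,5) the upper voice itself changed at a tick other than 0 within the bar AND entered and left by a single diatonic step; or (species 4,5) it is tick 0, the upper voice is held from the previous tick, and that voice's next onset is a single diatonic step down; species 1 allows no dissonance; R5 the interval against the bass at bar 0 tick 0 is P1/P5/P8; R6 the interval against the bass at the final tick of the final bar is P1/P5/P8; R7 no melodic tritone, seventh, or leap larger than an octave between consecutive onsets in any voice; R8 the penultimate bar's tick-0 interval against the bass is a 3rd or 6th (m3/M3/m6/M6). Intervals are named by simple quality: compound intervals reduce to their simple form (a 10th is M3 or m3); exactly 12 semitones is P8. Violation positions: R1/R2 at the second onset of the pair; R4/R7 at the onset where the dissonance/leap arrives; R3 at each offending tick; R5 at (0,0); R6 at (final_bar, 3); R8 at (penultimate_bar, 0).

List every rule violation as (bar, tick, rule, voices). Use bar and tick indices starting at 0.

(1, 0, R1, (0, 1))
(3, 0, R2, (0, 1))
(4, 0, R1, (0, 1))
(5, 0, R1, (0, 1))
(6, 0, R1, (0, 1))
(7, 0, R4, (0, 1))

bar 0: v0=F3 v1=F4 downbeat P8
bar 1: v0=E3 v1=E4 downbeat P8
bar 2: v0=F3 v1=C4 downbeat P5
bar 3: v0=G3 v1=G4 downbeat P8
bar 4: v0=A3 v1=A4 downbeat P8
bar 5: v0=F3 v1=F4 downbeat P8
bar 6: v0=E3 v1=E4 downbeat P8
bar 7: v0=C3 v1=D4 downbeat M2
bar 8: v0=D3 v1=B3 downbeat M6
bar 9: v0=G3 v1=E4 downbeat M6
bar 10: v0=F3 v1=F4 downbeat P8
  -> R1 @ bar 1 tick 0 v(0, 1): F3/F4 P8 -> E3/E4 P8 similar
  -> R2 @ bar 3 tick 0 v(0, 1): F3/C4 P5 -> G3/G4 P8 similar
  -> R1 @ bar 4 tick 0 v(0, 1): G3/G4 P8 -> A3/A4 P8 similar
  -> R1 @ bar 5 tick 0 v(0, 1): A3/A4 P8 -> F3/F4 P8 similar
  -> R1 @ bar 6 tick 0 v(0, 1): F3/F4 P8 -> E3/E4 P8 similar
  -> R4 @ bar 7 tick 0 v(0, 1): C3/D4 M2 untreated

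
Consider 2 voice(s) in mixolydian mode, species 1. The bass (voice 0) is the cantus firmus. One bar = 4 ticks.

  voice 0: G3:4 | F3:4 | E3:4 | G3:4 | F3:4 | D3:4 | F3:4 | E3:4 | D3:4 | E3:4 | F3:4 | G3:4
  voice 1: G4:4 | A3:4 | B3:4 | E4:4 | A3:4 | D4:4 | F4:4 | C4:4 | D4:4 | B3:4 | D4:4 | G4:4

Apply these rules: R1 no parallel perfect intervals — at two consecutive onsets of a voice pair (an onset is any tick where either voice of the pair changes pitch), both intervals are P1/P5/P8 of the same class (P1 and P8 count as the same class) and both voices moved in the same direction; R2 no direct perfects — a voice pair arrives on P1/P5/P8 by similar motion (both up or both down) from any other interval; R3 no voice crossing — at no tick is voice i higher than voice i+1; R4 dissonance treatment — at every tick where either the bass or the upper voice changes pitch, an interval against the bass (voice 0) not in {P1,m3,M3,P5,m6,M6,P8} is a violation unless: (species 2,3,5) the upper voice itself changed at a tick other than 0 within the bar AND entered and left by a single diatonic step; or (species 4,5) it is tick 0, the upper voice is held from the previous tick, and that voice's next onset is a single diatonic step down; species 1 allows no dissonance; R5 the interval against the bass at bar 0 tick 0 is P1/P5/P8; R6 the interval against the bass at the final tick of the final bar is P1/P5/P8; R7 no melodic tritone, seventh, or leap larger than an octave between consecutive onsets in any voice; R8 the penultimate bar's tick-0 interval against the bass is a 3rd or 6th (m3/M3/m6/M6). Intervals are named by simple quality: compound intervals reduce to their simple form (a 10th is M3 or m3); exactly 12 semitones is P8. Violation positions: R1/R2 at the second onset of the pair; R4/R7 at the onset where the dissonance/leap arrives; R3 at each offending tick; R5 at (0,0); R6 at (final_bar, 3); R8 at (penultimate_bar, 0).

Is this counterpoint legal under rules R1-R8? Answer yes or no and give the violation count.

No (3 violations)

bar 0: v0=G3 v1=G4 (P8)
bar 1: v0=F3 v1=A3 (M3)
bar 2: v0=E3 v1=B3 (P5)
bar 3: v0=G3 v1=E4 (M6)
bar 4: v0=F3 v1=A3 (M3)
bar 5: v0=D3 v1=D4 (P8)
bar 6: v0=F3 v1=F4 (P8)
bar 7: v0=E3 v1=C4 (m6)
bar 8: v0=D3 v1=D4 (P8)
bar 9: v0=E3 v1=B3 (P5)
bar 10: v0=F3 v1=D4 (M6)
bar 11: v0=G3 v1=G4 (P8)
  R7 @ bar1.0: G4->A3 leap 10st
  R1 @ bar6.0: D3/D4 P8 -> F3/F4 P8 similar
  R2 @ bar11.0: F3/D4 M6 -> G3/G4 P8 similar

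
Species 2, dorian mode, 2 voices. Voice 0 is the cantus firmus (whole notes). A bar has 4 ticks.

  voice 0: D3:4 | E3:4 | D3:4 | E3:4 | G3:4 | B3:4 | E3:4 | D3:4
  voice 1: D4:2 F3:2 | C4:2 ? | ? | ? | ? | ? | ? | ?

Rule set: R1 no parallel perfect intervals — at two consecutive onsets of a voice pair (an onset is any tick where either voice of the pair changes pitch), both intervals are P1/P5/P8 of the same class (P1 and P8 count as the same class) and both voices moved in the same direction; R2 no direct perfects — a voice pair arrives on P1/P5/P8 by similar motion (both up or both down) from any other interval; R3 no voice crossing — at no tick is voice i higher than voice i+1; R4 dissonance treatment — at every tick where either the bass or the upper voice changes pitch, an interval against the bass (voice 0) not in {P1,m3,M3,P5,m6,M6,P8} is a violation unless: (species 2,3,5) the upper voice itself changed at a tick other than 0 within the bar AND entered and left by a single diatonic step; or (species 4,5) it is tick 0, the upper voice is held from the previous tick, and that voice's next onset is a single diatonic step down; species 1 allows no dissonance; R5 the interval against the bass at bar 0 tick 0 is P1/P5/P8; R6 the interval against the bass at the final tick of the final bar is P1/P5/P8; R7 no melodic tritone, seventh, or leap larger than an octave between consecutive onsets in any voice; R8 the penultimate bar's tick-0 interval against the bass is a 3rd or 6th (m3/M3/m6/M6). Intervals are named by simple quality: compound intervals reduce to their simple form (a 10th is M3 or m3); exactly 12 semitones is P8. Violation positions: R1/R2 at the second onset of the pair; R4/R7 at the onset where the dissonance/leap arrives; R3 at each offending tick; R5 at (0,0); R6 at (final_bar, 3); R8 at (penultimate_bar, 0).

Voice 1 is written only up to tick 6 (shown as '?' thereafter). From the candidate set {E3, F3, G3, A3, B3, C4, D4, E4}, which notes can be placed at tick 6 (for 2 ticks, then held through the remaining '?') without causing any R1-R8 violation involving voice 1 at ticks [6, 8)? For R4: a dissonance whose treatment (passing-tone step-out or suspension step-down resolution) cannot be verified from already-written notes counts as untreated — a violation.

E3: legal
F3: violates R4
G3: legal
A3: violates R4
B3: legal
C4: legal
D4: violates R4
E4: legal

{B3, C4, E3, E4, G3}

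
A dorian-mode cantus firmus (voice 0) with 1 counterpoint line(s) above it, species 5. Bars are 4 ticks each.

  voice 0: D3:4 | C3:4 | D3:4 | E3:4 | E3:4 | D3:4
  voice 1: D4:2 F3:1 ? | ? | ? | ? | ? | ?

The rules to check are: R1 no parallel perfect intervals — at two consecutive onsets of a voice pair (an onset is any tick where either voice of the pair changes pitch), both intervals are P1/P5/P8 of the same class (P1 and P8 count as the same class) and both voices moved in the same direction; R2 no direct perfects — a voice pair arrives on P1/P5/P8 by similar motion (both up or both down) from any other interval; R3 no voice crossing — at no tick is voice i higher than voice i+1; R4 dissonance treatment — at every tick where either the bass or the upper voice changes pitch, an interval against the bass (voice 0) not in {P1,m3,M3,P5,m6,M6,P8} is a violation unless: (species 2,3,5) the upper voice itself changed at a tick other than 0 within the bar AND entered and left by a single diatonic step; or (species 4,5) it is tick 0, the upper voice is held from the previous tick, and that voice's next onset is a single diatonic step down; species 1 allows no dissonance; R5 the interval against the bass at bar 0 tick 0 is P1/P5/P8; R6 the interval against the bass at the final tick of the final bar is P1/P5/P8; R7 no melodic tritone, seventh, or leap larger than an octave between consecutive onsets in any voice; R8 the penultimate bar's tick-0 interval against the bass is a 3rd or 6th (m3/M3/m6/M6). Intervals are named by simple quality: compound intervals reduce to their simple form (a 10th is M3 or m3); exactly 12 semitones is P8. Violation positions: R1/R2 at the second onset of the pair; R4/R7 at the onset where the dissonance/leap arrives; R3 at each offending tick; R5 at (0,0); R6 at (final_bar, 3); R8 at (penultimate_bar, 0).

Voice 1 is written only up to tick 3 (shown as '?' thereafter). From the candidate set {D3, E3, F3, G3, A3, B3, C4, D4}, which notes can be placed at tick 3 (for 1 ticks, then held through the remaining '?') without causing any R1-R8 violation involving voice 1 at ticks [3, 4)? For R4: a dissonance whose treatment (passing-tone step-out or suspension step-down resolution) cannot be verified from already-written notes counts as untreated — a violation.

D3: legal
E3: violates R4
F3: legal
G3: violates R4
A3: legal
B3: violates R7
C4: violates R4
D4: legal

{A3, D3, D4, F3}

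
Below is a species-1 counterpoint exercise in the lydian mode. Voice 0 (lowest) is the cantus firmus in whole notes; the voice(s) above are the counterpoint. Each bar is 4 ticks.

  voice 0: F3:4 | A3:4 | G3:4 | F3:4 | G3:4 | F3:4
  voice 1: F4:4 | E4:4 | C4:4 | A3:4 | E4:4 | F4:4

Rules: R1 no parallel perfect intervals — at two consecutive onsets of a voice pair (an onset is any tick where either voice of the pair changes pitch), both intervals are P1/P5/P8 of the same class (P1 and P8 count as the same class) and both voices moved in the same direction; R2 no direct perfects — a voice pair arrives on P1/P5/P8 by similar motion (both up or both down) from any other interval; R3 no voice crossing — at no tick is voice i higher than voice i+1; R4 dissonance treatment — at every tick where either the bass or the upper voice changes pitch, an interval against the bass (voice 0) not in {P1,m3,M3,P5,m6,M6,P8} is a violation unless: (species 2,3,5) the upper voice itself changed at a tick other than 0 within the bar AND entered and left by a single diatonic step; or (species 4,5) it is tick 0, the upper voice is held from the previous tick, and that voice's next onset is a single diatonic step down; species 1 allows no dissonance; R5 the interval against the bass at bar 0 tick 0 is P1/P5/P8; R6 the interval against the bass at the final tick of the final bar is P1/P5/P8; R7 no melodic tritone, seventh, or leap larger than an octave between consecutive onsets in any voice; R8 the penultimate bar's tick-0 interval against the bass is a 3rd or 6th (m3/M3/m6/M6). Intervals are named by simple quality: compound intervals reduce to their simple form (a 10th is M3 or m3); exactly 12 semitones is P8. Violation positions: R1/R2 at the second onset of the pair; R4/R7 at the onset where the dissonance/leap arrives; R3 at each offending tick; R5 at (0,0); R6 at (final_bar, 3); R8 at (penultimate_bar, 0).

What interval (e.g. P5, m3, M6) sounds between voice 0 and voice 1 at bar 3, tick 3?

M3

voice 0=F3 voice 1=A3 -> M3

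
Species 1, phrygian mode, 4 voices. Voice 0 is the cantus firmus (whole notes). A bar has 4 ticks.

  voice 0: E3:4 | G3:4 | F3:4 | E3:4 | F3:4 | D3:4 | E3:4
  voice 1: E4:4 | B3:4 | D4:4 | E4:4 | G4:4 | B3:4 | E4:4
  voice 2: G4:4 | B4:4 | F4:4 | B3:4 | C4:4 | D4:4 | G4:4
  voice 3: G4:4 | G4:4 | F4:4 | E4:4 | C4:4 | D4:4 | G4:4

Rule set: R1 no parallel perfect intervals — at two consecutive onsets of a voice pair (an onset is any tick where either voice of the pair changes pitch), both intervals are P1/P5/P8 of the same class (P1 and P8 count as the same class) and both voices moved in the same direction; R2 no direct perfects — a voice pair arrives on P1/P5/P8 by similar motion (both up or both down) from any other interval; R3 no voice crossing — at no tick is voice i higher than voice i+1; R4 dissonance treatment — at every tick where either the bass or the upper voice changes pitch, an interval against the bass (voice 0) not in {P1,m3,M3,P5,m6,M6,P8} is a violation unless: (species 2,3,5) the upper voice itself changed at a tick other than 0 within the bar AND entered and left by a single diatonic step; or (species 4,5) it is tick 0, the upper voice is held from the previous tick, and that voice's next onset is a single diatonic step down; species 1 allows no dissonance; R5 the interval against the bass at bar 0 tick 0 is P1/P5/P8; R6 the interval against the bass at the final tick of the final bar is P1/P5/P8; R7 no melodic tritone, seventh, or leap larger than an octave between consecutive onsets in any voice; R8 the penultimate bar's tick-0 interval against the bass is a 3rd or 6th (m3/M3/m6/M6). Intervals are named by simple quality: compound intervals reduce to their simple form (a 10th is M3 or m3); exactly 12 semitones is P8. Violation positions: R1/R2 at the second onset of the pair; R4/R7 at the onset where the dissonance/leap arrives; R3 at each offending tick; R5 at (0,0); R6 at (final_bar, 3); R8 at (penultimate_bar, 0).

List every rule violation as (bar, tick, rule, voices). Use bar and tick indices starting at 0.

bar 0: v0=E3 v1=E4 v2=G4 v3=G4 downbeat m3
bar 1: v0=G3 v1=B3 v2=B4 v3=G4 downbeat P8
bar 2: v0=F3 v1=D4 v2=F4 v3=F4 downbeat P8
bar 3: v0=E3 v1=E4 v2=B3 v3=E4 downbeat P8
bar 4: v0=F3 v1=G4 v2=C4 v3=C4 downbeat P5
bar 5: v0=D3 v1=B3 v2=D4 v3=D4 downbeat P8
bar 6: v0=E3 v1=E4 v2=G4 v3=G4 downbeat m3
  -> R5 @ bar 0 tick 0 v(0, 2): opens on m3
  -> R5 @ bar 0 tick 0 v(0, 3): opens on m3
  -> R3 @ bar 1 tick 0 v(2, 3): B4 above G4
  -> R3 @ bar 1 tick 1 v(2, 3): B4 above G4
  -> R3 @ bar 1 tick 2 v(2, 3): B4 above G4
  -> R3 @ bar 1 tick 3 v(2, 3): B4 above G4
  -> R1 @ bar 2 tick 0 v(0, 3): G3/G4 P8 -> F3/F4 P8 similar
  -> R2 @ bar 2 tick 0 v(0, 2): G3/B4 M3 -> F3/F4 P8 similar
  -> R2 @ bar 2 tick 0 v(2, 3): B4/G4 M3 -> F4/F4 P1 similar
  -> R7 @ bar 2 tick 0 v(2,): B4->F4 leap 6st
  -> R1 @ bar 3 tick 0 v(0, 3): F3/F4 P8 -> E3/E4 P8 similar
  -> R2 @ bar 3 tick 0 v(0, 2): F3/F4 P8 -> E3/B3 P5 similar
  -> R3 @ bar 3 tick 0 v(1, 2): E4 above B3
  -> R7 @ bar 3 tick 0 v(2,): F4->B3 leap 6st
  -> R3 @ bar 3 tick 1 v(1, 2): E4 above B3
  -> R3 @ bar 3 tick 2 v(1, 2): E4 above B3
  -> R3 @ bar 3 tick 3 v(1, 2): E4 above B3
  -> R1 @ bar 4 tick 0 v(0, 2): E3/B3 P5 -> F3/C4 P5 similar
  -> R2 @ bar 4 tick 0 v(1, 2): E4/B3 P4 -> G4/C4 P5 similar
  -> R3 @ bar 4 tick 0 v(1, 2): G4 above C4
  -> R4 @ bar 4 tick 0 v(0, 1): F3/G4 M2 untreated
  -> R3 @ bar 4 tick 1 v(1, 2): G4 above C4
  -> R3 @ bar 4 tick 2 v(1, 2): G4 above C4
  -> R3 @ bar 4 tick 3 v(1, 2): G4 above C4
  -> R1 @ bar 5 tick 0 v(2, 3): C4/C4 P1 -> D4/D4 P1 similar
  -> R8 @ bar 5 tick 0 v(0, 2): penult P8 not 3rd/6th
  -> R8 @ bar 5 tick 0 v(0, 3): penult P8 not 3rd/6th
  -> R1 @ bar 6 tick 0 v(2, 3): D4/D4 P1 -> G4/G4 P1 similar
  -> R2 @ bar 6 tick 0 v(0, 1): D3/B3 M6 -> E3/E4 P8 similar
  -> R6 @ bar 6 tick 3 v(0, 2): closes on m3
  -> R6 @ bar 6 tick 3 v(0, 3): closes on m3

(0, 0, R5, (0, 2))
(0, 0, R5, (0, 3))
(1, 0, R3, (2, 3))
(1, 1, R3, (2, 3))
(1, 2, R3, (2, 3))
(1, 3, R3, (2, 3))
(2, 0, R1, (0, 3))
(2, 0, R2, (0, 2))
(2, 0, R2, (2, 3))
(2, 0, R7, (2,))
(3, 0, R1, (0, 3))
(3, 0, R2, (0, 2))
(3, 0, R3, (1, 2))
(3, 0, R7, (2,))
(3, 1, R3, (1, 2))
(3, 2, R3, (1, 2))
(3, 3, R3, (1, 2))
(4, 0, R1, (0, 2))
(4, 0, R2, (1, 2))
(4, 0, R3, (1, 2))
(4, 0, R4, (0, 1))
(4, 1, R3, (1, 2))
(4, 2, R3, (1, 2))
(4, 3, R3, (1, 2))
(5, 0, R1, (2, 3))
(5, 0, R8, (0, 2))
(5, 0, R8, (0, 3))
(6, 0, R1, (2, 3))
(6, 0, R2, (0, 1))
(6, 3, R6, (0, 2))
(6, 3, R6, (0, 3))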